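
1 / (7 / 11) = 1.57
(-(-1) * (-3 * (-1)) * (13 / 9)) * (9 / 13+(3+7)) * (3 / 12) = 139 / 12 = 11.58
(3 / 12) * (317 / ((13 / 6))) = 951 / 26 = 36.58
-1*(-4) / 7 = 4 / 7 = 0.57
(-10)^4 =10000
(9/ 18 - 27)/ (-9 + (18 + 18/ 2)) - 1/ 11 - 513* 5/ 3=-339199/ 396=-856.56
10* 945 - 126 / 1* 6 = 8694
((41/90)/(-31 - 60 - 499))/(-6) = 41/318600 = 0.00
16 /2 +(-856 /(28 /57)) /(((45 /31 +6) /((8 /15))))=-943688 /8085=-116.72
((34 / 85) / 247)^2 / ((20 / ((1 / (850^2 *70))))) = 1 / 385691271875000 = 0.00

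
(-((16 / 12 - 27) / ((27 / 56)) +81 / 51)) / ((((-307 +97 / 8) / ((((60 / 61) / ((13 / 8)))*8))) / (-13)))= 728238080 / 66049641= 11.03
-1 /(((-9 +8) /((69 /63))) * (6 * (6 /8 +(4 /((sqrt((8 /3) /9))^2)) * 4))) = 46 /13797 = 0.00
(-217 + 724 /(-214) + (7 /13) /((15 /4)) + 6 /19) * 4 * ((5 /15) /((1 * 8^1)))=-87185491 /2378610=-36.65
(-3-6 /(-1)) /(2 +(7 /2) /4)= 24 /23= 1.04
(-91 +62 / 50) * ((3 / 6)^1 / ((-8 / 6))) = 1683 / 50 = 33.66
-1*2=-2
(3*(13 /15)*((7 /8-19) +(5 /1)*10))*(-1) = -663 /8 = -82.88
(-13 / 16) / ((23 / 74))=-2.61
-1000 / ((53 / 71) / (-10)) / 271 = 710000 / 14363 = 49.43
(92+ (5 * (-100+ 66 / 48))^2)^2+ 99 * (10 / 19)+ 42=4605429995353459 / 77824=59177503024.18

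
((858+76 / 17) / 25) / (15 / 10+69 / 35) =205268 / 20655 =9.94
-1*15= -15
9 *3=27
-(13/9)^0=-1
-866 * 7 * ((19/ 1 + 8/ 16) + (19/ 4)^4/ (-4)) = 334479943/ 512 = 653281.14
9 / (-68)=-9 / 68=-0.13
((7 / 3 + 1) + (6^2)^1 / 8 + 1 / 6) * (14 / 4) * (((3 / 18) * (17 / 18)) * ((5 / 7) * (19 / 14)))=4.27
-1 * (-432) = 432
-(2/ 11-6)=64/ 11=5.82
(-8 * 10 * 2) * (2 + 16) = -2880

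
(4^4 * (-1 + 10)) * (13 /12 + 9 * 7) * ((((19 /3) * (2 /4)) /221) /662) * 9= 2103984 /73151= 28.76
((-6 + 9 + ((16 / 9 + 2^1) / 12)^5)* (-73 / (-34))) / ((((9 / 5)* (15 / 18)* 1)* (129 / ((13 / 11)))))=1308590267621 / 33229313621856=0.04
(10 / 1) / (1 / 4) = 40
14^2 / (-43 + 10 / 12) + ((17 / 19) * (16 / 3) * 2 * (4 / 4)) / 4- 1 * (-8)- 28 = -321044 / 14421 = -22.26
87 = 87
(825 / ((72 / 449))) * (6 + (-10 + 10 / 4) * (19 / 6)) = -8766725 / 96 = -91320.05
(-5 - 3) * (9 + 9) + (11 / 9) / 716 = -927925 / 6444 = -144.00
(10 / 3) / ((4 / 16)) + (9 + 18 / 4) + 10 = 221 / 6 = 36.83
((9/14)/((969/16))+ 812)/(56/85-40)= -2294945/111188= -20.64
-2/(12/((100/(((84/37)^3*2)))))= -1266325/1778112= -0.71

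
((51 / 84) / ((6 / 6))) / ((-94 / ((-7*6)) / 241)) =12291 / 188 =65.38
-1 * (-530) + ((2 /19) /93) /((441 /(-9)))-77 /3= 43666691 /86583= 504.33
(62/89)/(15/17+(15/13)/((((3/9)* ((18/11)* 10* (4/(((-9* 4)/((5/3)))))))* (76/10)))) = 2082704/2188599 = 0.95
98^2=9604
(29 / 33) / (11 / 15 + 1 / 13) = 1885 / 1738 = 1.08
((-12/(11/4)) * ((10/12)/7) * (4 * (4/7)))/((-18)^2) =-160/43659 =-0.00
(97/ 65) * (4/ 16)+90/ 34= 13349/ 4420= 3.02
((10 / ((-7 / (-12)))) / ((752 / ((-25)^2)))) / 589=9375 / 387562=0.02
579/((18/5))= 965/6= 160.83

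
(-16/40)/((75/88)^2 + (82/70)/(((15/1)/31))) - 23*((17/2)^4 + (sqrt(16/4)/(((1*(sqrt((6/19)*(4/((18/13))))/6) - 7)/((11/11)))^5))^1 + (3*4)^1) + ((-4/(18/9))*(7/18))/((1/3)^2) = -481710516541841860700795790132921/4002760982306940005497931168 + 3589299749162979*sqrt(741)/312819592061937132832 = -120344.56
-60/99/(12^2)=-0.00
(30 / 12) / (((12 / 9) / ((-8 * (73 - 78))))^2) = 2250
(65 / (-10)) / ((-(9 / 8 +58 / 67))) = 3484 / 1067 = 3.27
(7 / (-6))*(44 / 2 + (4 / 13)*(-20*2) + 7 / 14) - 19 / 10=-10757 / 780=-13.79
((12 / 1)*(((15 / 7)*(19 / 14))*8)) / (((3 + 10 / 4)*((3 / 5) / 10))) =846.01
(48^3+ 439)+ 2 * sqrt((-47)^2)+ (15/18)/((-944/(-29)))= 629412145/5664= 111125.03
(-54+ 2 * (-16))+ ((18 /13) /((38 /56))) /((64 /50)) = -83393 /988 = -84.41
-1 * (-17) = 17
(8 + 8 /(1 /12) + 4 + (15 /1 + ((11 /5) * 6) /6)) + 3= 641 /5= 128.20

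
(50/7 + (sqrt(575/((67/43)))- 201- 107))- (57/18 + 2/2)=-12811/42 + 5 * sqrt(66263)/67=-285.81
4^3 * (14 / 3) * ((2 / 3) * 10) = 17920 / 9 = 1991.11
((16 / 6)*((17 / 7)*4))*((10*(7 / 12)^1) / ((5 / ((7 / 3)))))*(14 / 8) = 3332 / 27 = 123.41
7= 7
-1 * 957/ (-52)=957/ 52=18.40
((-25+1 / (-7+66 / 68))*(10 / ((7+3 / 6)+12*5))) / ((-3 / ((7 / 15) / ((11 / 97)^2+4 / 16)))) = 5436595472 / 2464098975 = 2.21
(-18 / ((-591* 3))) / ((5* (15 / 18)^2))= 72 / 24625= 0.00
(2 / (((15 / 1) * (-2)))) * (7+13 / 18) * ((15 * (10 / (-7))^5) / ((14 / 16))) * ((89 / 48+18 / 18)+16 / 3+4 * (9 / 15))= 84095000 / 151263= 555.95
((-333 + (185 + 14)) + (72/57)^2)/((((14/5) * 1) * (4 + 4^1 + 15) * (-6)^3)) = 119495/12554136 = 0.01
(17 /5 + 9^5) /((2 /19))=2804989 /5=560997.80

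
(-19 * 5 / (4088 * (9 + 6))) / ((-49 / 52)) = 247 / 150234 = 0.00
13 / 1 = 13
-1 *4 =-4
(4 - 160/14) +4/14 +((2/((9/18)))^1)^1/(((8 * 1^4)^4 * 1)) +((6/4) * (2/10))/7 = -36347/5120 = -7.10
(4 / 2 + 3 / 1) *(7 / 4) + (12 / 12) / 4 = 9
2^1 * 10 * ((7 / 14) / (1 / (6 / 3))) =20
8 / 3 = 2.67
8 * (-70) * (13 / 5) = -1456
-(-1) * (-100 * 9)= -900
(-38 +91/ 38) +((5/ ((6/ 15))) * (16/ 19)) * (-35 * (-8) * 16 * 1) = 1790647/ 38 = 47122.29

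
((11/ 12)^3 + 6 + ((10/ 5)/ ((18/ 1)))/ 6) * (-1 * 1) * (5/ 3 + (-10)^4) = -351988655/ 5184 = -67899.05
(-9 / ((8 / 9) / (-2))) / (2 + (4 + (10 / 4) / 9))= 729 / 226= 3.23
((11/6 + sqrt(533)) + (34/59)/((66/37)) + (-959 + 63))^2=1346982924213/1684804 - 1160209 * sqrt(533)/649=758217.43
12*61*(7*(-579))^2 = 12024424188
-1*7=-7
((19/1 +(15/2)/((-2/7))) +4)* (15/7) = -195/28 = -6.96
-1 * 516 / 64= -129 / 16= -8.06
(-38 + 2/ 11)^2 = 173056/ 121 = 1430.21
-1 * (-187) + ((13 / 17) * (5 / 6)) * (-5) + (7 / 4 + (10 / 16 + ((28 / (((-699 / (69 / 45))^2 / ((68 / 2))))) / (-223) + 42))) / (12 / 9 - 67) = 40096271965581463 / 218940251416200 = 183.14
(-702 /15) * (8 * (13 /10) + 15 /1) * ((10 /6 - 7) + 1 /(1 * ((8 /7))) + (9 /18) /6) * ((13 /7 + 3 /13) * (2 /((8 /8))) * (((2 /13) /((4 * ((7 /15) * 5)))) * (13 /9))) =7239 /14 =517.07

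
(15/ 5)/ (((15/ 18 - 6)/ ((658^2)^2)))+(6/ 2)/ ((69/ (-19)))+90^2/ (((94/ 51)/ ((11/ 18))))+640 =-3647554253191786/ 33511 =-108846475879.32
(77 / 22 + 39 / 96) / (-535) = -0.01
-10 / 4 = -5 / 2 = -2.50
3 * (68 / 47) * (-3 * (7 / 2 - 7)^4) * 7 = -2571471 / 188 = -13678.04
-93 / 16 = -5.81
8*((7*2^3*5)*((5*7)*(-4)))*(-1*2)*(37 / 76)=5801600 / 19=305347.37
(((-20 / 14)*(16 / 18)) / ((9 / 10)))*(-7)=800 / 81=9.88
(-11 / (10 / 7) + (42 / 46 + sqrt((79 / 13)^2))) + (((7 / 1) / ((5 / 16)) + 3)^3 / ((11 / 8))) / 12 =2448114593 / 2466750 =992.45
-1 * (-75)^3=421875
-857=-857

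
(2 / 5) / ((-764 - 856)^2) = 1 / 6561000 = 0.00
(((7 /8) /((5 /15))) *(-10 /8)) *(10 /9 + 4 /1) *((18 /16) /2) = -2415 /256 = -9.43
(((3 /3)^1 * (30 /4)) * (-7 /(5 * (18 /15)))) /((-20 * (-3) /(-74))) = 259 /24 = 10.79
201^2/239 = 40401/239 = 169.04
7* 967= 6769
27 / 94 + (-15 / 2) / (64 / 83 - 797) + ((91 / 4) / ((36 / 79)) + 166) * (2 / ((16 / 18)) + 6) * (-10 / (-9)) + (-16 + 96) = 614139819907 / 298184544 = 2059.60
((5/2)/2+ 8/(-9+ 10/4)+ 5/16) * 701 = 48369/208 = 232.54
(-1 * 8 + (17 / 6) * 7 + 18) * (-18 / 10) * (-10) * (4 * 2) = 4296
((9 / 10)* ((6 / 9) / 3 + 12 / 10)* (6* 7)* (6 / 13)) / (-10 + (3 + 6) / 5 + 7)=-1344 / 65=-20.68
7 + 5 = 12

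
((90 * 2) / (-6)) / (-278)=15 / 139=0.11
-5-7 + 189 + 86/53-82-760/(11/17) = -628429/583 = -1077.92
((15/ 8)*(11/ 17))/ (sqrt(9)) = 0.40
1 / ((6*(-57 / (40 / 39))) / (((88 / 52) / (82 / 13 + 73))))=-440 / 6875739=-0.00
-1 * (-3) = 3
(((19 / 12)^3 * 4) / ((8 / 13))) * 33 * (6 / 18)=980837 / 3456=283.81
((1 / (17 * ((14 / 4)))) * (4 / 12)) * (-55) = -0.31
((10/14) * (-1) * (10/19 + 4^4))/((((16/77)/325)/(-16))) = 87122750/19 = 4585407.89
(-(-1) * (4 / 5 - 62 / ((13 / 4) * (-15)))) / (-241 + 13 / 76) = -30704 / 3569085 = -0.01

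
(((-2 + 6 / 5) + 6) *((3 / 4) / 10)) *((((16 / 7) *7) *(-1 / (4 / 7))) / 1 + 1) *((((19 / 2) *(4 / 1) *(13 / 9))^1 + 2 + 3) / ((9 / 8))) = -14014 / 25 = -560.56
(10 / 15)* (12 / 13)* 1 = 8 / 13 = 0.62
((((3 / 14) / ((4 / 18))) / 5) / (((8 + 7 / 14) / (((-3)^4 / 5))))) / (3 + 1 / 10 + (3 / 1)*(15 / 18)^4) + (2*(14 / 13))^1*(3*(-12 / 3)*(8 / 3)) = -5229630424 / 75965435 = -68.84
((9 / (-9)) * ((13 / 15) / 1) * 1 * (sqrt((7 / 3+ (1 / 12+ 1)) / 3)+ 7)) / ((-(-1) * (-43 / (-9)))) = -273 / 215- 13 * sqrt(41) / 430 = -1.46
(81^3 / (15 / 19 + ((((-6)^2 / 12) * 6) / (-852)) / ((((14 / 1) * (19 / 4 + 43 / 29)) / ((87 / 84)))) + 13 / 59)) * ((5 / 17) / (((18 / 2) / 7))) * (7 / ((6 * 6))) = 503607224111985 / 21507884509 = 23415.01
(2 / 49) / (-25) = -2 / 1225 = -0.00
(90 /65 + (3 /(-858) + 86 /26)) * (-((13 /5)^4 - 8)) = -31595301 /178750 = -176.76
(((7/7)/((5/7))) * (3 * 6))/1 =126/5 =25.20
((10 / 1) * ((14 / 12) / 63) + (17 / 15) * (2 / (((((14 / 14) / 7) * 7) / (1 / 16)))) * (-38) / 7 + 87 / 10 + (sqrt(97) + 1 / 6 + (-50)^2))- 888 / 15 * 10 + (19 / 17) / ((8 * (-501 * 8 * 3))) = sqrt(97) + 329030967781 / 171702720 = 1926.13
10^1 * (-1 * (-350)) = 3500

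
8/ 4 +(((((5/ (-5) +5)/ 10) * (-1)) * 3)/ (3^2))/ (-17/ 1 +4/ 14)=3524/ 1755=2.01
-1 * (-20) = 20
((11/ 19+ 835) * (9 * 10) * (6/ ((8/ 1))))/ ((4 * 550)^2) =107163/ 9196000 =0.01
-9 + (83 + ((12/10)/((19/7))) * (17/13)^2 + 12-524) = -437.24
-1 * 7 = -7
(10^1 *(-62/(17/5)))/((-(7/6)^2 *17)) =111600/14161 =7.88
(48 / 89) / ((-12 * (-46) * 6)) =1 / 6141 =0.00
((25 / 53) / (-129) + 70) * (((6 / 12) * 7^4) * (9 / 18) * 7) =8043241955 / 27348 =294107.14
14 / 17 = 0.82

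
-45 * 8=-360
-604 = -604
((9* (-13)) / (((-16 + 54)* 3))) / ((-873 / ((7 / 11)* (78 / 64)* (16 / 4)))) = 1183 / 324368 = 0.00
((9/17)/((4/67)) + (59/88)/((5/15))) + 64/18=194347/13464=14.43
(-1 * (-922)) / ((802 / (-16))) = -18.39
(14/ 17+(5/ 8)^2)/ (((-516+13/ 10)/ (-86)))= 284015/ 1399984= 0.20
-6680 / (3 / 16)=-106880 / 3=-35626.67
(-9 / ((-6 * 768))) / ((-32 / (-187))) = 187 / 16384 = 0.01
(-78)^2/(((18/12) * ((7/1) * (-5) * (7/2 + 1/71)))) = -575952/17465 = -32.98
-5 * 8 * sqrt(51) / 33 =-40 * sqrt(51) / 33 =-8.66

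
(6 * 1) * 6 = 36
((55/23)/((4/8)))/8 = 55/92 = 0.60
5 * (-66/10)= -33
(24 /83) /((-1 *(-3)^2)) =-8 /249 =-0.03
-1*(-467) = 467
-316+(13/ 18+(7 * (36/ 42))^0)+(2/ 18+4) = -1861/ 6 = -310.17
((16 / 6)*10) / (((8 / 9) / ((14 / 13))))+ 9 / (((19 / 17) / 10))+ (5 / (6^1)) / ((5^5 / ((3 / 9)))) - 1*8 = 291307747 / 2778750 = 104.83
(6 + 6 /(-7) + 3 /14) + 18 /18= 89 /14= 6.36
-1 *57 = -57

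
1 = 1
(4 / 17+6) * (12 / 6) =12.47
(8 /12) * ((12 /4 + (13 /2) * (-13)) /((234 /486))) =-1467 /13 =-112.85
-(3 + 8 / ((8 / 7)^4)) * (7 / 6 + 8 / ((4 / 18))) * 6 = -877951 / 512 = -1714.75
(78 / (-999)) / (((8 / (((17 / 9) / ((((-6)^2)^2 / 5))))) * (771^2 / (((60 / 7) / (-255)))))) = 65 / 16162127949744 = 0.00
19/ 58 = 0.33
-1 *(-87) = 87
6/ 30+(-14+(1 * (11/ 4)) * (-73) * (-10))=19937/ 10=1993.70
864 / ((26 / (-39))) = -1296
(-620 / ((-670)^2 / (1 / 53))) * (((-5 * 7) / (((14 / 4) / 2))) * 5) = 620 / 237917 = 0.00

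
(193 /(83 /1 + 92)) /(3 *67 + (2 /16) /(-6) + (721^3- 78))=9264 /3148366065425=0.00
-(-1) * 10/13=10/13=0.77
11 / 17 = 0.65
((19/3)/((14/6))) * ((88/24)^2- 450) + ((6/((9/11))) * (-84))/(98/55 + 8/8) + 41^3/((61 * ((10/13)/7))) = 5798311111/653310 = 8875.28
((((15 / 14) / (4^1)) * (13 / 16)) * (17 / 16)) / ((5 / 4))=663 / 3584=0.18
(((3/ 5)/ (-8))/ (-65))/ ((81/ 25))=1/ 2808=0.00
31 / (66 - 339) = -31 / 273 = -0.11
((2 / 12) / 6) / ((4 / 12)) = 1 / 12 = 0.08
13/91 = 1/7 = 0.14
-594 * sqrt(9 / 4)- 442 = -1333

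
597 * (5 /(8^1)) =2985 /8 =373.12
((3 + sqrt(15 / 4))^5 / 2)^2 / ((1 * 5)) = 429688.86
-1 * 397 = -397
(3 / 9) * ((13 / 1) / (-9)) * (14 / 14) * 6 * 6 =-52 / 3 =-17.33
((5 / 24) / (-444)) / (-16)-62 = -10570747 / 170496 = -62.00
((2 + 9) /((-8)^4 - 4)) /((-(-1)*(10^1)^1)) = 1 /3720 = 0.00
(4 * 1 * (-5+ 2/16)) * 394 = -7683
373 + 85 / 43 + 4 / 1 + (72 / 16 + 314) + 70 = 66003 / 86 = 767.48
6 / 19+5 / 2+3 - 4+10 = 449 / 38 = 11.82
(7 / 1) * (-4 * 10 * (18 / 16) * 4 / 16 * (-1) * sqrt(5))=315 * sqrt(5) / 4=176.09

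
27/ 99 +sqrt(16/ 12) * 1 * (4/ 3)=3/ 11 +8 * sqrt(3)/ 9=1.81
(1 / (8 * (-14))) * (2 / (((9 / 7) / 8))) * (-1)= 1 / 9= 0.11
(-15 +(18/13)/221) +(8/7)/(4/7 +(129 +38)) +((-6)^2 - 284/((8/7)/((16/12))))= -61516955/198237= -310.32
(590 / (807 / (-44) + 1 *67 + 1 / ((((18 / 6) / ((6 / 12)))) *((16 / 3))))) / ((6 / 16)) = 1661440 / 51417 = 32.31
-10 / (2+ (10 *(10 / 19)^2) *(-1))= 1805 / 139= 12.99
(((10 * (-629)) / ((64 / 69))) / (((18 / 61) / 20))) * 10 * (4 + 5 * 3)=-2095906625 / 24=-87329442.71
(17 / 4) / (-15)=-17 / 60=-0.28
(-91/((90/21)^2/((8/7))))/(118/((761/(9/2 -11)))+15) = -484757/1197900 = -0.40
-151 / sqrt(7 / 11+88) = -16.04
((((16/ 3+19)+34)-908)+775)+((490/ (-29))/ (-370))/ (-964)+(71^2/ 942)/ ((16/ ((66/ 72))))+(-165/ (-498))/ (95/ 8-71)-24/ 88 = -137047391538307367/ 1836149882295168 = -74.64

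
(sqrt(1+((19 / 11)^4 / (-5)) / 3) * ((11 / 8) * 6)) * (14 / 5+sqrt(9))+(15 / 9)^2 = 25 / 9+29 * sqrt(1339410) / 1100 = 33.29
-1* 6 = -6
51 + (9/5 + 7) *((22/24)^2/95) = 873431/17100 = 51.08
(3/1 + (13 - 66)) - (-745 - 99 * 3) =992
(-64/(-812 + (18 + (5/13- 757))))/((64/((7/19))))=91/383002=0.00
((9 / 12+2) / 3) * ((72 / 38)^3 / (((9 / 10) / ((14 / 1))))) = 665280 / 6859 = 96.99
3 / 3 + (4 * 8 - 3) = 30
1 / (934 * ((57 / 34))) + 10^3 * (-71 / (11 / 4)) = -7559795813 / 292809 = -25818.18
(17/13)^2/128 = 289/21632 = 0.01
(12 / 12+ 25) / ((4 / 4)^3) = 26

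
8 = 8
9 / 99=1 / 11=0.09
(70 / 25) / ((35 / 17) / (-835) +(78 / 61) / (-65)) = -2424506 / 19169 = -126.48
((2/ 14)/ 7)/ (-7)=-1/ 343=-0.00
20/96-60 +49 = -259/24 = -10.79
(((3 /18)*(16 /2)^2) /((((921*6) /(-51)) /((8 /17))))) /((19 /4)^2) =-2048 /997443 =-0.00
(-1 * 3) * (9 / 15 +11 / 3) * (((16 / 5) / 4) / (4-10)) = 128 / 75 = 1.71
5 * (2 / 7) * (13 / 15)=26 / 21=1.24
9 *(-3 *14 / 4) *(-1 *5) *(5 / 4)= 4725 / 8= 590.62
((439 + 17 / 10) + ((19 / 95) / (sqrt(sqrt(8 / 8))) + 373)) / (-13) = -8139 / 130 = -62.61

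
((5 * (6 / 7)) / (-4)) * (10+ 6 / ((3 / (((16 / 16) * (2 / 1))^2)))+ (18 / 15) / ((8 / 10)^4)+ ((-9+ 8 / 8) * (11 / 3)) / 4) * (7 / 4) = -26105 / 1024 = -25.49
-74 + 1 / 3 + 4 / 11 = -2419 / 33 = -73.30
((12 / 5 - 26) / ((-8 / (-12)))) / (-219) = 59 / 365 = 0.16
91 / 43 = 2.12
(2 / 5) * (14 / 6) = 0.93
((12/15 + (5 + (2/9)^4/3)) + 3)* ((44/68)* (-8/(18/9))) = -38109808/1673055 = -22.78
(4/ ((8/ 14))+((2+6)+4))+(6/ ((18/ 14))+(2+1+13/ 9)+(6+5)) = 352/ 9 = 39.11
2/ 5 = 0.40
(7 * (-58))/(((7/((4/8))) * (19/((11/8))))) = -319/152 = -2.10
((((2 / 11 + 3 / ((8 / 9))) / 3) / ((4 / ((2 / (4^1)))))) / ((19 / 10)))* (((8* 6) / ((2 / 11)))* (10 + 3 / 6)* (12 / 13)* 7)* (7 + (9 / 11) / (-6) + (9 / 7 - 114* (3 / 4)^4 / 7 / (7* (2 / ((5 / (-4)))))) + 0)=66929877675 / 5564416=12028.19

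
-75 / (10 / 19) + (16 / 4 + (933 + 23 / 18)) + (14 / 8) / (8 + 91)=35015 / 44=795.80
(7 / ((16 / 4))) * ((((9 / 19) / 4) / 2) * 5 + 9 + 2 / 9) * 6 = 91147 / 912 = 99.94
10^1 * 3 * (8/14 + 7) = 1590/7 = 227.14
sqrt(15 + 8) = 4.80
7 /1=7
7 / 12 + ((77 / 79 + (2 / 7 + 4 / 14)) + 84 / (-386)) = 2448571 / 1280748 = 1.91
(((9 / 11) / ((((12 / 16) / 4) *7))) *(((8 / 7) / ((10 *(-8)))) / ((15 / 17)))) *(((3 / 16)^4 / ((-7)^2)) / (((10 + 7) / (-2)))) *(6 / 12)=81 / 5408972800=0.00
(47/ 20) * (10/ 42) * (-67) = -3149/ 84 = -37.49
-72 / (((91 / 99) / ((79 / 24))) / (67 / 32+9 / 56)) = -11848815 / 20384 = -581.28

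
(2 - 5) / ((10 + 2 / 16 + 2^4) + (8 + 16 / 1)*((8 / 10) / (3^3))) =-1080 / 9661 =-0.11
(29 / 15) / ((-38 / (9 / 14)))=-87 / 2660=-0.03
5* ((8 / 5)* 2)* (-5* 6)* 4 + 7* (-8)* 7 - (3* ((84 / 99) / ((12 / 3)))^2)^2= -304652329 / 131769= -2312.02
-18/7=-2.57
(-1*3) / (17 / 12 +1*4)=-36 / 65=-0.55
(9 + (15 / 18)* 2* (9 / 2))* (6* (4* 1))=396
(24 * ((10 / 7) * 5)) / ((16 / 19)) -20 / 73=103885 / 511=203.30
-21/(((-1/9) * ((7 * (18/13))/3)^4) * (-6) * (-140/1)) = 28561/13829760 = 0.00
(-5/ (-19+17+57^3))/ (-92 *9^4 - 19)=5/ 111787028521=0.00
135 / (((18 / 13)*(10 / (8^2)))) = 624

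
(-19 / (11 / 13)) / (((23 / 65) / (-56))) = 3553.68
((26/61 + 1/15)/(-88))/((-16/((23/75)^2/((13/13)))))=21689/658800000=0.00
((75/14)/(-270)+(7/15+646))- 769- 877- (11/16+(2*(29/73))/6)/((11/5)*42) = -2696898371/2698080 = -999.56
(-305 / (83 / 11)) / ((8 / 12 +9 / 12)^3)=-5797440 / 407779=-14.22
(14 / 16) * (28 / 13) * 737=36113 / 26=1388.96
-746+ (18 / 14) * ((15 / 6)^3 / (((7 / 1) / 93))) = -187807 / 392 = -479.10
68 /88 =17 /22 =0.77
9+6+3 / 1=18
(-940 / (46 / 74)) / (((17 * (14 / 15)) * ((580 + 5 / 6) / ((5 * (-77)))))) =17216100 / 272527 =63.17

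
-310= -310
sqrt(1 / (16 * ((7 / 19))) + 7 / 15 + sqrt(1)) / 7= sqrt(288645) / 2940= 0.18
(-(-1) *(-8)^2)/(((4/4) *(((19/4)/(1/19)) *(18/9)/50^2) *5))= 64000/361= 177.29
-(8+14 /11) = -9.27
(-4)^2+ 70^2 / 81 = 6196 / 81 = 76.49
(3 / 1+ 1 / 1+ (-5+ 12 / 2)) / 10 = 1 / 2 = 0.50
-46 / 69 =-2 / 3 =-0.67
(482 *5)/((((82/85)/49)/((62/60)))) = 31116715/246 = 126490.71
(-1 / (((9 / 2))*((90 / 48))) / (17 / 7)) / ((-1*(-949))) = -112 / 2177955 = -0.00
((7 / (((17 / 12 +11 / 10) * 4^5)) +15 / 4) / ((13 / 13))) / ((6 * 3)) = 48355 / 231936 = 0.21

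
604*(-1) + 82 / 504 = -152167 / 252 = -603.84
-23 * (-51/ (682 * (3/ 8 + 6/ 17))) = 26588/ 11253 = 2.36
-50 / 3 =-16.67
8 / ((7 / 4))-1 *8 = -24 / 7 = -3.43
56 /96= 7 /12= 0.58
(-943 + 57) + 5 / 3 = -884.33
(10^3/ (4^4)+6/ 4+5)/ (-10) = -333/ 320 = -1.04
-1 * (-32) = 32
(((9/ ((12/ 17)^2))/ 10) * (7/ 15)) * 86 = 72.49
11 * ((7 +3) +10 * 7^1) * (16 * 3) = 42240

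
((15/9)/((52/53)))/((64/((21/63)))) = 265/29952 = 0.01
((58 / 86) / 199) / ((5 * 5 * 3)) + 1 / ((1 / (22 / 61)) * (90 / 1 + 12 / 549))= 21417448 / 5286300675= 0.00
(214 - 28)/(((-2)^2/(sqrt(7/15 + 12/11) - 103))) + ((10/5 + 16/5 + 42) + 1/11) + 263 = -492713/110 + 31 * sqrt(42405)/110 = -4421.18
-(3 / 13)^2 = -9 / 169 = -0.05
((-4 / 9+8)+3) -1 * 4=59 / 9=6.56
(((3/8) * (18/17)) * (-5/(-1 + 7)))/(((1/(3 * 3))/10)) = -2025/68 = -29.78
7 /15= 0.47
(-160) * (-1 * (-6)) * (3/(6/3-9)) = 2880/7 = 411.43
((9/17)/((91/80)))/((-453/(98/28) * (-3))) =40/33371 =0.00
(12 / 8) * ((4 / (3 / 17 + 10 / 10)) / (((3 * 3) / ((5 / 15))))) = 17 / 90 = 0.19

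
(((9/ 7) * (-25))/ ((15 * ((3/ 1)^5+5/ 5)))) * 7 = -15/ 244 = -0.06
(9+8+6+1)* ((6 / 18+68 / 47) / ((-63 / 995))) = -1997960 / 2961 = -674.76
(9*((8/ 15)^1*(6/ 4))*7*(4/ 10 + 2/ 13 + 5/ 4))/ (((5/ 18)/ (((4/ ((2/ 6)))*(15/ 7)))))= 2735208/ 325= 8416.02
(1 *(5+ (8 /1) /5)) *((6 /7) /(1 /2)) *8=3168 /35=90.51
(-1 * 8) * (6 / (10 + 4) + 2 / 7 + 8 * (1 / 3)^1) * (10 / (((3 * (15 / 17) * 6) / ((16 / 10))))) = -77248 / 2835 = -27.25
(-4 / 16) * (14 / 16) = -7 / 32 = -0.22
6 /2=3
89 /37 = 2.41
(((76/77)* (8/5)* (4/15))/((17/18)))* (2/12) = 2432/32725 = 0.07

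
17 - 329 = -312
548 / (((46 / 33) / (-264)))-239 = -2392585 / 23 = -104025.43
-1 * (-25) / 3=25 / 3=8.33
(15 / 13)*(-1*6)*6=-540 / 13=-41.54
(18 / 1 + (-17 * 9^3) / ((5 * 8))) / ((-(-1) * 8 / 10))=-364.78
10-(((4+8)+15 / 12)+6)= -37 / 4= -9.25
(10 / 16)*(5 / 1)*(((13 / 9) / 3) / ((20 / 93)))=2015 / 288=7.00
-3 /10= -0.30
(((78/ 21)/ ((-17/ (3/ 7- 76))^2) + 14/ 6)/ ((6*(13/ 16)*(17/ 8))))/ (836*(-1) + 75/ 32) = -46124005376/ 5259733437231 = -0.01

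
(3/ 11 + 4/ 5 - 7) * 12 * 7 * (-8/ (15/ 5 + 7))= 109536/ 275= 398.31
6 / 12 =1 / 2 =0.50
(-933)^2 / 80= 870489 / 80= 10881.11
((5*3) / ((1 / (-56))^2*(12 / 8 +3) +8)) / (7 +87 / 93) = 97216 / 411517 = 0.24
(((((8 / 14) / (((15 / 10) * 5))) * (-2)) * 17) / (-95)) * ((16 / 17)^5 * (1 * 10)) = 33554432 / 166624395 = 0.20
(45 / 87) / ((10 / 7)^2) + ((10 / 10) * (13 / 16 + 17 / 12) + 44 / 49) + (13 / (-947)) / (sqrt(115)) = 1152911 / 341040-13 * sqrt(115) / 108905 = 3.38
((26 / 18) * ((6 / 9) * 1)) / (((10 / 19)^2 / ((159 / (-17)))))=-248729 / 7650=-32.51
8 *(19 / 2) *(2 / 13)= 152 / 13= 11.69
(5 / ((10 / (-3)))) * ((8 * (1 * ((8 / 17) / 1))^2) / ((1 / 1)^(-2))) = -768 / 289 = -2.66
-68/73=-0.93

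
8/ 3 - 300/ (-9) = 36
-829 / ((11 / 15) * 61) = -12435 / 671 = -18.53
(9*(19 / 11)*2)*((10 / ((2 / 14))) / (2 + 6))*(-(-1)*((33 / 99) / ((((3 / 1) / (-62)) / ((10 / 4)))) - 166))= -1096585 / 22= -49844.77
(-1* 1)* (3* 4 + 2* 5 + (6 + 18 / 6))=-31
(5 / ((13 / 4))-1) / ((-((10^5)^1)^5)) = -7 / 130000000000000000000000000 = -0.00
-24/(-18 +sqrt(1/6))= 24*sqrt(6)/1943 +2592/1943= 1.36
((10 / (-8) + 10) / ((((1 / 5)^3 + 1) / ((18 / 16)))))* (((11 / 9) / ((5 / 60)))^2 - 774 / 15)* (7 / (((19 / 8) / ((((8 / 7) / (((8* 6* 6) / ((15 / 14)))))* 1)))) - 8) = -12754.30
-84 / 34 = -42 / 17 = -2.47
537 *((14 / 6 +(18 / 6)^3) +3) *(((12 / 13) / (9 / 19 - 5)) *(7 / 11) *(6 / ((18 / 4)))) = -18474232 / 6149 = -3004.43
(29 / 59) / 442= 29 / 26078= 0.00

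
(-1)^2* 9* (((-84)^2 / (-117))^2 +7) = 5542551 / 169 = 32796.16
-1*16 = -16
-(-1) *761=761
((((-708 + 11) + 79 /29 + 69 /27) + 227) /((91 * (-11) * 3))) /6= 60646 /2351349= 0.03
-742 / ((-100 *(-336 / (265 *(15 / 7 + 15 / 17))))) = -8427 / 476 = -17.70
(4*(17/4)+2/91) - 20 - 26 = -2637/91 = -28.98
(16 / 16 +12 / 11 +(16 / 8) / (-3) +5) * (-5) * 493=-522580 / 33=-15835.76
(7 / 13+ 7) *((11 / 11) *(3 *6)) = 1764 / 13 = 135.69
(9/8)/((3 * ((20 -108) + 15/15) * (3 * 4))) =-1/2784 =-0.00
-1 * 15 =-15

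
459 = 459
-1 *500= -500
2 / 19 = 0.11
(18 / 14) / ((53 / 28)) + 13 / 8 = 977 / 424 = 2.30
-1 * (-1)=1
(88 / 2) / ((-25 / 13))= -572 / 25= -22.88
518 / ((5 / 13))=6734 / 5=1346.80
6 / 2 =3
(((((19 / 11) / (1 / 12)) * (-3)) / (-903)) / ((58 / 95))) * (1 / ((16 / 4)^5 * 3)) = 1805 / 49161728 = 0.00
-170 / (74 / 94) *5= -39950 / 37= -1079.73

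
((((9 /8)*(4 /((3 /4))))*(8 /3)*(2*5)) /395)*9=288 /79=3.65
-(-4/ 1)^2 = -16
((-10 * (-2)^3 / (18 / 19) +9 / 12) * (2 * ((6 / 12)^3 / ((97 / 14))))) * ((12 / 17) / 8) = 0.27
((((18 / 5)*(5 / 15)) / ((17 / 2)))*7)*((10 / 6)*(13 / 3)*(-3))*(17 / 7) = -52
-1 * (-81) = 81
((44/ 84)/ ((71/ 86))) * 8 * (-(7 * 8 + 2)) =-438944/ 1491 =-294.40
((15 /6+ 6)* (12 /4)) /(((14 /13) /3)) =1989 /28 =71.04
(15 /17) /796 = 0.00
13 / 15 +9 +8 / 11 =1748 / 165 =10.59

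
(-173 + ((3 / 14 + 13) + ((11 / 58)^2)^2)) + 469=24494658079 / 79215472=309.22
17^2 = 289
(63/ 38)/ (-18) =-7/ 76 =-0.09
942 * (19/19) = 942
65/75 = 13/15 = 0.87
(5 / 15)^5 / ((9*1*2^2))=1 / 8748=0.00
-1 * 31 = -31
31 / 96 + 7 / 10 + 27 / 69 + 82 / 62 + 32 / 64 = 3.24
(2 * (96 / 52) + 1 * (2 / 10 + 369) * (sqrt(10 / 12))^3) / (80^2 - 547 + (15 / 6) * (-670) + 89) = 48 / 55471 + 923 * sqrt(30) / 76806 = 0.07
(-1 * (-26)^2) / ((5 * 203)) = -676 / 1015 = -0.67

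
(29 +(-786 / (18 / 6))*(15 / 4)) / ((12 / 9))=-5721 / 8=-715.12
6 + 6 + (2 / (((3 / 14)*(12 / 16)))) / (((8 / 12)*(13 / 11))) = 1084 / 39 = 27.79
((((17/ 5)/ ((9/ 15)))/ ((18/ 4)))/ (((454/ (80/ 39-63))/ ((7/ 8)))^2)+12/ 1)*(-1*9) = -3255099813905/ 30096233856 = -108.16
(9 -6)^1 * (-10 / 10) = -3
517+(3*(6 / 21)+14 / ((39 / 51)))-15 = 47426 / 91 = 521.16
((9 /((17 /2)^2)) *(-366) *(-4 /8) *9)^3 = 8635644.82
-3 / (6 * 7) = -1 / 14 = -0.07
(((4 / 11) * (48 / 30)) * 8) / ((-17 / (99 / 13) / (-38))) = 79.23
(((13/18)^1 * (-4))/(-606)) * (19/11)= 0.01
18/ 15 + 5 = 31/ 5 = 6.20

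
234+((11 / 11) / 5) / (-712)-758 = -1865441 / 3560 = -524.00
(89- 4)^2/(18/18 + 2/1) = 7225/3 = 2408.33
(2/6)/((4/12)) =1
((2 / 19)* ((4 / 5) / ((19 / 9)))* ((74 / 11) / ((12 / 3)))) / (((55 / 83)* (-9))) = -12284 / 1092025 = -0.01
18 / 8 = 9 / 4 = 2.25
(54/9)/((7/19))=114/7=16.29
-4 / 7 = -0.57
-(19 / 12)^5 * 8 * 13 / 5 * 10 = -32189287 / 15552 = -2069.78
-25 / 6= -4.17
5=5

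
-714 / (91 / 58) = -5916 / 13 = -455.08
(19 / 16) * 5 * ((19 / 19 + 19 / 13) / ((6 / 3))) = 95 / 13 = 7.31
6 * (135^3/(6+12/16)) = 2187000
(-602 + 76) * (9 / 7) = -4734 / 7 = -676.29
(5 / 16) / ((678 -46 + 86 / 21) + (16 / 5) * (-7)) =525 / 1031008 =0.00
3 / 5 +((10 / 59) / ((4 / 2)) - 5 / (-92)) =20059 / 27140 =0.74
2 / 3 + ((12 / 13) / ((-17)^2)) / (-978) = 1224776 / 1837173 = 0.67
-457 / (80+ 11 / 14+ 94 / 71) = -454258 / 81617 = -5.57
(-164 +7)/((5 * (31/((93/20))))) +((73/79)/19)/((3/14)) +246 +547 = 355069187/450300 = 788.52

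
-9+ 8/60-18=-403/15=-26.87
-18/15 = -6/5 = -1.20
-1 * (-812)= 812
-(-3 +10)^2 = -49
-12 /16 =-3 /4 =-0.75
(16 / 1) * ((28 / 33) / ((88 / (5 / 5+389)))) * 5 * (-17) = -618800 / 121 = -5114.05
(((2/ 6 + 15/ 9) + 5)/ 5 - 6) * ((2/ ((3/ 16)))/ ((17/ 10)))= -1472/ 51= -28.86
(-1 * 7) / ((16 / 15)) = -105 / 16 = -6.56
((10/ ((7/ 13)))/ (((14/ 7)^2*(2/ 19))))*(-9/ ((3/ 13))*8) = -96330/ 7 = -13761.43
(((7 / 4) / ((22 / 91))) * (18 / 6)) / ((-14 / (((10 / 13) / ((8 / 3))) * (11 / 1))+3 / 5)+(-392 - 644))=-28665 / 1372552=-0.02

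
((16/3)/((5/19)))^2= 92416/225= 410.74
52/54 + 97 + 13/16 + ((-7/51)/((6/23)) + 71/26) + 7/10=48538007/477360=101.68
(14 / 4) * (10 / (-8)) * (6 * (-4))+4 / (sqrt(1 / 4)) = 113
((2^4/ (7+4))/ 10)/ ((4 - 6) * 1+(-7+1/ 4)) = -32/ 1925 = -0.02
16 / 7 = 2.29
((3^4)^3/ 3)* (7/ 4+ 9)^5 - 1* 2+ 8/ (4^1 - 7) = 78126313942027/ 3072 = 25431742819.67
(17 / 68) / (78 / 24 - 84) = -1 / 323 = -0.00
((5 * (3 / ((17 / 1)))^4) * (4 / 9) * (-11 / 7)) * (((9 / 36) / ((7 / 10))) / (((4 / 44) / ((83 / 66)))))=-68475 / 4092529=-0.02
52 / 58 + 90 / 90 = 1.90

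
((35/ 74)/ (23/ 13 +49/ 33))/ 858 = 35/ 206608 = 0.00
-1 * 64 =-64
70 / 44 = 35 / 22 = 1.59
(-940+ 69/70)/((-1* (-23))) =-65731/1610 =-40.83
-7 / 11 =-0.64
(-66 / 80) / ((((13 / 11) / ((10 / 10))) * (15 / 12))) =-363 / 650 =-0.56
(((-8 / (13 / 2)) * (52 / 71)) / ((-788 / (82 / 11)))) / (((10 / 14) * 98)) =656 / 5384995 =0.00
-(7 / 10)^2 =-49 / 100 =-0.49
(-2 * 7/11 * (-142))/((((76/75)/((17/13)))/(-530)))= -123609.77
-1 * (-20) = 20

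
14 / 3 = 4.67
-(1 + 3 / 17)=-1.18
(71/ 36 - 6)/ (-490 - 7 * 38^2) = 145/ 381528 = 0.00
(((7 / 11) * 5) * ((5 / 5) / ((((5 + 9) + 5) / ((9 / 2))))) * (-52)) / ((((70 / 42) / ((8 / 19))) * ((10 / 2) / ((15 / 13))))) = -9072 / 3971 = -2.28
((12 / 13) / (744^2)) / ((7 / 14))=0.00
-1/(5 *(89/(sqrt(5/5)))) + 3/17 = 1318/7565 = 0.17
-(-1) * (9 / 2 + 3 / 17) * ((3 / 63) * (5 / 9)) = 265 / 2142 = 0.12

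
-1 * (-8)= 8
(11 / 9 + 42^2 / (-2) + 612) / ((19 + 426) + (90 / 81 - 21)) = -2419 / 3826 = -0.63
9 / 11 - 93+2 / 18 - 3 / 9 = -9148 / 99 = -92.40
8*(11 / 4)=22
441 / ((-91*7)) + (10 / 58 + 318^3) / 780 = 41226.78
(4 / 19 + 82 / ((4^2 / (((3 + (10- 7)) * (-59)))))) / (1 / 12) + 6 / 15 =-21768.07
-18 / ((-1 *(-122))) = -0.15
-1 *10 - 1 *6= -16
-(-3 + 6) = -3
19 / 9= 2.11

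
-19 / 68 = -0.28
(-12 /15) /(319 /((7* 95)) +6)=-532 /4309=-0.12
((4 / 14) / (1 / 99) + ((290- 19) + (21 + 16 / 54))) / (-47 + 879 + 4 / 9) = 30295 / 78666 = 0.39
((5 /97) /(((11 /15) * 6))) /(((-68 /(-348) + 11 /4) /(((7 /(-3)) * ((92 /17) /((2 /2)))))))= -37352 /743699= -0.05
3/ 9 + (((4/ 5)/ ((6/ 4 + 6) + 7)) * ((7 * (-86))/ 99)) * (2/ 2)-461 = -6617686/ 14355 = -461.00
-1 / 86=-0.01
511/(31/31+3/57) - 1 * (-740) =24509/20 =1225.45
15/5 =3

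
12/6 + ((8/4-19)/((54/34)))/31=1385/837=1.65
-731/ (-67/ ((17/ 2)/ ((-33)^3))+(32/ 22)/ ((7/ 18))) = -0.00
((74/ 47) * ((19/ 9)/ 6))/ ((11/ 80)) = 56240/ 13959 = 4.03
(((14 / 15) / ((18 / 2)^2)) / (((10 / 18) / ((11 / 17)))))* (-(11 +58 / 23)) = -47894 / 263925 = -0.18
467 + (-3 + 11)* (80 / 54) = 12929 / 27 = 478.85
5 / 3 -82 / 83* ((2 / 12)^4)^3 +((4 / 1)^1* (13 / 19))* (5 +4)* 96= 4061497441645813 / 1716392871936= 2366.30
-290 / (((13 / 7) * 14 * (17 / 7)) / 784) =-795760 / 221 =-3600.72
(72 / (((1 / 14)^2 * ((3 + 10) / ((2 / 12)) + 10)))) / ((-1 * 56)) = -63 / 22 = -2.86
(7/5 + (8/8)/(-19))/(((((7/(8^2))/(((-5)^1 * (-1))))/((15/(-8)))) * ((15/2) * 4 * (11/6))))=-3072/1463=-2.10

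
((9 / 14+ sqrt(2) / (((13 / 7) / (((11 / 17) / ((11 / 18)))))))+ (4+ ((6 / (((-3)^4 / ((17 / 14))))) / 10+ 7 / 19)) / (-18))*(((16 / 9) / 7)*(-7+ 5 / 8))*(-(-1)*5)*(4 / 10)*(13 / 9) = -8*sqrt(2) / 3 -57092477 / 30541455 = -5.64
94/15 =6.27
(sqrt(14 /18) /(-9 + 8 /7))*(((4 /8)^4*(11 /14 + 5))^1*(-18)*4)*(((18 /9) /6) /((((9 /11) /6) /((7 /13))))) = 189*sqrt(7) /130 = 3.85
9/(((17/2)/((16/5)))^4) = 9437184/52200625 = 0.18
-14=-14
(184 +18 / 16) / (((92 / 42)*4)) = 31101 / 1472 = 21.13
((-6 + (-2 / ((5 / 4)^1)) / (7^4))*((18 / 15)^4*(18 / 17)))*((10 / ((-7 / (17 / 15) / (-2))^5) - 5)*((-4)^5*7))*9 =-807641483242019291136 / 191409408203125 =-4219445.07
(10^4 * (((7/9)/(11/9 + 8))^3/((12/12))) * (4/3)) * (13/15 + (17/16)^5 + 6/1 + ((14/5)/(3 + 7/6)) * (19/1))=14154086159045/84313423872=167.87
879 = 879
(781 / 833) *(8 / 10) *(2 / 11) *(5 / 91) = 568 / 75803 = 0.01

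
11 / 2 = 5.50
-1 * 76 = -76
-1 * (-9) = 9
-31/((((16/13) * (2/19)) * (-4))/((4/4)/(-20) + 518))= 79318863/2560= 30983.93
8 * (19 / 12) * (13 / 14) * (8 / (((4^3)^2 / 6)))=247 / 1792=0.14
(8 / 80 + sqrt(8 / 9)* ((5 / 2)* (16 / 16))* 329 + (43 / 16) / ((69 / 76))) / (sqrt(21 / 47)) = sqrt(987)* (4223 + 756700* sqrt(2)) / 28980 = 1164.69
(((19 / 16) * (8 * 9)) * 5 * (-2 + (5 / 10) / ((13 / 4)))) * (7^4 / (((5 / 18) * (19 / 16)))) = -74680704 / 13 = -5744669.54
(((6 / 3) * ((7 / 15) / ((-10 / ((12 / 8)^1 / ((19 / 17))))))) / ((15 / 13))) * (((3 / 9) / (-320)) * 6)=1547 / 2280000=0.00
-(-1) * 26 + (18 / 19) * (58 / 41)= 21298 / 779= 27.34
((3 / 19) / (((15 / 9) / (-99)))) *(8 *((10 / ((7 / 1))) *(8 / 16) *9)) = -64152 / 133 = -482.35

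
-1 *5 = -5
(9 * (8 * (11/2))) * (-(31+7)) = -15048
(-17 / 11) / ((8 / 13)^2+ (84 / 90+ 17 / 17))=-43095 / 64471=-0.67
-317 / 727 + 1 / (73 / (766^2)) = 426548471 / 53071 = 8037.32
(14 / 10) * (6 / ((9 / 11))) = 154 / 15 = 10.27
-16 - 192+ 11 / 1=-197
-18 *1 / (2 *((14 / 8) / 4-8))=144 / 121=1.19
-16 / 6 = -8 / 3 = -2.67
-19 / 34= -0.56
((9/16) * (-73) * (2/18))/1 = -4.56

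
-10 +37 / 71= -9.48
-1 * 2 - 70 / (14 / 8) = -42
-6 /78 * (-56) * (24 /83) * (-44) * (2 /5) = -118272 /5395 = -21.92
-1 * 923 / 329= -923 / 329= -2.81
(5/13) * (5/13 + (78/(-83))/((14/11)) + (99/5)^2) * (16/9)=1183362448/4418505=267.82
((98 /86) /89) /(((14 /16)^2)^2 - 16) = -200704 /241617645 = -0.00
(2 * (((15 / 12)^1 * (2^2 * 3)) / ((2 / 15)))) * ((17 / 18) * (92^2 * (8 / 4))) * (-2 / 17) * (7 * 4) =-11849600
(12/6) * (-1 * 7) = -14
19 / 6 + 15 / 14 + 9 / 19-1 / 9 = 5507 / 1197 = 4.60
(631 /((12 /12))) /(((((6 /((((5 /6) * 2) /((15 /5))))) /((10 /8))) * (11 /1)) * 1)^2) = 394375 /5645376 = 0.07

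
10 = 10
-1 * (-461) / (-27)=-461 / 27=-17.07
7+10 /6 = 26 /3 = 8.67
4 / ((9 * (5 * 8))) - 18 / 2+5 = -359 / 90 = -3.99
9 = 9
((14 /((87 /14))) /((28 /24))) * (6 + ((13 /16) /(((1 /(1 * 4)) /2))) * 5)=2156 /29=74.34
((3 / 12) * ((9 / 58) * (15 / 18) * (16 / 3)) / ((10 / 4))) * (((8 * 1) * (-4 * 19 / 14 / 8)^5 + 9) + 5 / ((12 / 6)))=22263805 / 31193792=0.71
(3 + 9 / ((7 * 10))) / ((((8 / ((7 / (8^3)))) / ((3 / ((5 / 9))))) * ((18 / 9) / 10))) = 5913 / 40960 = 0.14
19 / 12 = 1.58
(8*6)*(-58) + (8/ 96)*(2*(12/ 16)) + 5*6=-22031/ 8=-2753.88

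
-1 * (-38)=38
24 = 24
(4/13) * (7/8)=7/26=0.27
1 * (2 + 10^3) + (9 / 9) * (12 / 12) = 1003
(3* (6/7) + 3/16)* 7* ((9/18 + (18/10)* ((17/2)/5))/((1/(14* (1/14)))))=27501/400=68.75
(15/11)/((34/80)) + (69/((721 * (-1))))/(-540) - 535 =-12905967799/24268860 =-531.79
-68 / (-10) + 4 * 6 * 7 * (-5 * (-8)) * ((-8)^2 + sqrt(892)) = 13440 * sqrt(223) + 2150434 / 5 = 630788.80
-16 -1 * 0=-16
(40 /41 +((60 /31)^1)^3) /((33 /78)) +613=8497347873 /13435741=632.44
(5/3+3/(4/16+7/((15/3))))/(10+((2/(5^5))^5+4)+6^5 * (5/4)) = 34272670745849609375/95731616020202636719806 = 0.00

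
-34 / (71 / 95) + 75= 2095 / 71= 29.51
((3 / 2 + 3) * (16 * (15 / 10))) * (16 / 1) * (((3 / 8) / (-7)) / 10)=-324 / 35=-9.26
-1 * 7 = -7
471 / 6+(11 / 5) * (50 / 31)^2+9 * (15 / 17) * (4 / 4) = 3011379 / 32674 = 92.16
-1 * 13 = -13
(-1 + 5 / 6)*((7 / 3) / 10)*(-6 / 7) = 1 / 30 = 0.03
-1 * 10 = -10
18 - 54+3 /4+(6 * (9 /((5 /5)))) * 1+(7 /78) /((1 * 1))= 2939 /156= 18.84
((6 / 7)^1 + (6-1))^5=115856201 / 16807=6893.33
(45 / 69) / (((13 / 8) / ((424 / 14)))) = 12.15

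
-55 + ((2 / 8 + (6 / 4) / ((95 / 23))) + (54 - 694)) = -263867 / 380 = -694.39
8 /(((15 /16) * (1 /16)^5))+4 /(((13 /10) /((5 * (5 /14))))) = 12213820748 /1365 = 8947854.03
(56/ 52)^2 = 196/ 169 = 1.16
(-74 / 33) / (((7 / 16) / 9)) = -3552 / 77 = -46.13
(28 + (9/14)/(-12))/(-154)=-1565/8624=-0.18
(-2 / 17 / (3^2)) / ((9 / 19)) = -38 / 1377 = -0.03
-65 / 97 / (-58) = 65 / 5626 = 0.01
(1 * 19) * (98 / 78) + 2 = 1009 / 39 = 25.87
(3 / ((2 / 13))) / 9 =13 / 6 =2.17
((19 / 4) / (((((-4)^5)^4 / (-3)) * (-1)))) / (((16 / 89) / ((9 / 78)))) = 15219 / 1829587348619264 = 0.00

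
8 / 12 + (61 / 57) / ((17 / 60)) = 4306 / 969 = 4.44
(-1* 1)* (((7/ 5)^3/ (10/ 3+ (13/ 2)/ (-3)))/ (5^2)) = -294/ 3125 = -0.09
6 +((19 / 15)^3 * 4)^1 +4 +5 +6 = 98311 / 3375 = 29.13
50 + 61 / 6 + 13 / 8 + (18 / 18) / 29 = 43031 / 696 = 61.83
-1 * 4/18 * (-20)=40/9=4.44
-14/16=-7/8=-0.88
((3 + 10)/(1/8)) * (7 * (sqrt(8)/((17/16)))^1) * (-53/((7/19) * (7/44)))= -147457024 * sqrt(2)/119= -1752401.04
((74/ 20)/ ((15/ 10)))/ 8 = 37/ 120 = 0.31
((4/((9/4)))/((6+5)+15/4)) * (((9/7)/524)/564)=4/7628523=0.00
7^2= 49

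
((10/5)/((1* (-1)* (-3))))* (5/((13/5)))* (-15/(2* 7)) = -125/91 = -1.37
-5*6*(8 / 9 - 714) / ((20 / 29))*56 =5211416 / 3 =1737138.67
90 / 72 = 1.25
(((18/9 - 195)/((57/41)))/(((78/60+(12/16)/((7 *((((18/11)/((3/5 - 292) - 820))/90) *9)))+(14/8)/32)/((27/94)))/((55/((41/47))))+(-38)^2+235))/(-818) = 0.00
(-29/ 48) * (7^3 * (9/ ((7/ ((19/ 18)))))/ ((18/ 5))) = -78.12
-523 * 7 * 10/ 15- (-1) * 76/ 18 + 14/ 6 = -21907/ 9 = -2434.11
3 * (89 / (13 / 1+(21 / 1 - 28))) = 89 / 2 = 44.50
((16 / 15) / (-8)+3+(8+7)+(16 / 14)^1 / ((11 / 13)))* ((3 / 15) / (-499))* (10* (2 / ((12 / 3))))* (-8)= 177568 / 576345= 0.31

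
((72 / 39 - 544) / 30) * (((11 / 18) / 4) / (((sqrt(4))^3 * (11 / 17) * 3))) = -14977 / 84240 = -0.18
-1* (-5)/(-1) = -5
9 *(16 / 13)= 144 / 13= 11.08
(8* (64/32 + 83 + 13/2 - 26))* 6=3144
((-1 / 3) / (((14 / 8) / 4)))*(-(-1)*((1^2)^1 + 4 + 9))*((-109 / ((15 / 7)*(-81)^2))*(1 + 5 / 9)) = 341824 / 2657205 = 0.13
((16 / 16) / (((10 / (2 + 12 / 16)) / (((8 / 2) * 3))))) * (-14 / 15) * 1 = -77 / 25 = -3.08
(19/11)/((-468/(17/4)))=-323/20592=-0.02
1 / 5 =0.20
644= 644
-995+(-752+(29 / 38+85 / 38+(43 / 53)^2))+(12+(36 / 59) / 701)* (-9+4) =-209508118353 / 116177431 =-1803.35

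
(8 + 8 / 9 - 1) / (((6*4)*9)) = 71 / 1944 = 0.04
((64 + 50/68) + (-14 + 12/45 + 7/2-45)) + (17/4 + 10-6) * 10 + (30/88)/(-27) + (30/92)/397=28273124741/307349460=91.99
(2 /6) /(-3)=-1 /9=-0.11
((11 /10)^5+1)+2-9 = -4.39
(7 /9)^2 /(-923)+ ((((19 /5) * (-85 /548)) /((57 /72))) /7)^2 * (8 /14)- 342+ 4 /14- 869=-582722191474000 /481306774221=-1210.71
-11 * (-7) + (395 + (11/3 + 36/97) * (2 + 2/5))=46724/97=481.69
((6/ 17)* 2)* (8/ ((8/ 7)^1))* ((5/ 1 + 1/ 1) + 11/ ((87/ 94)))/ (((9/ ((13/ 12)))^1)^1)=141596/ 13311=10.64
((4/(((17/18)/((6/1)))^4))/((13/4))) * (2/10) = 2176782336/5428865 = 400.96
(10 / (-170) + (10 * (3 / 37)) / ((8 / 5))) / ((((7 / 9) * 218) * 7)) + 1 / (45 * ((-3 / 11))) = -0.08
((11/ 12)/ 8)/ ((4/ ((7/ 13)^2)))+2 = 130331/ 64896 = 2.01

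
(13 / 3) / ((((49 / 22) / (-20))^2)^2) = 487252480000 / 17294403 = 28174.00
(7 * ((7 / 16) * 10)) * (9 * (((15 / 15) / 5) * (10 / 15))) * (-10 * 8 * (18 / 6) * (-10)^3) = 8820000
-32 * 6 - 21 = -213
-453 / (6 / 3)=-453 / 2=-226.50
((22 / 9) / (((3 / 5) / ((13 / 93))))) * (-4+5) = 1430 / 2511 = 0.57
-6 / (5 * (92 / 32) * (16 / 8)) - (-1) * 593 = 68171 / 115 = 592.79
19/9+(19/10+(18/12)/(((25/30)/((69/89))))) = 43307/8010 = 5.41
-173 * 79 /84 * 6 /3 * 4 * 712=-19461808 /21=-926752.76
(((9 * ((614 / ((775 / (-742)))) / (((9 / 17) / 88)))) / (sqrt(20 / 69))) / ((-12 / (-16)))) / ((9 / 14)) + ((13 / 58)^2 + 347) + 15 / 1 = 1217937 / 3364-19083670144 * sqrt(345) / 104625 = -3387580.04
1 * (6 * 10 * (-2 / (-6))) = 20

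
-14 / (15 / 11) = -154 / 15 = -10.27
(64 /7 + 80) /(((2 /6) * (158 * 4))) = 234 /553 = 0.42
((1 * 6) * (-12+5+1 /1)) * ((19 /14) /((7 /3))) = -1026 /49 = -20.94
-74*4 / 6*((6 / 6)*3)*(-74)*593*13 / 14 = 42214484 / 7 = 6030640.57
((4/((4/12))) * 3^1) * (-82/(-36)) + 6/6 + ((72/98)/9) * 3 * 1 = 4079/49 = 83.24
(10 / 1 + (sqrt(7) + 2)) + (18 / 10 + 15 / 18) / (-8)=sqrt(7) + 2801 / 240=14.32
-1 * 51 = -51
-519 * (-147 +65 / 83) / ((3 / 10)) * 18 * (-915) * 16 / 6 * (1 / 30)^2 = -1024569664 / 83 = -12344212.82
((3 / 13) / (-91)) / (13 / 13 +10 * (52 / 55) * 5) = -11 / 209391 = -0.00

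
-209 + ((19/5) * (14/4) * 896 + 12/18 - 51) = 174862/15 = 11657.47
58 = 58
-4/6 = -2/3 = -0.67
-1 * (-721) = 721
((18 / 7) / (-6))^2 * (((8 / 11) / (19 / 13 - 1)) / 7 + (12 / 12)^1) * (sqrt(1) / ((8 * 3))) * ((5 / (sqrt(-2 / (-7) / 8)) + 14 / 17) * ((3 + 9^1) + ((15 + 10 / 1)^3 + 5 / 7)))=7744578 / 64141 + 38722890 * sqrt(7) / 26411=3999.85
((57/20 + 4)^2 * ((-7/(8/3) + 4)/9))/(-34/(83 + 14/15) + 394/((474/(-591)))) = -0.01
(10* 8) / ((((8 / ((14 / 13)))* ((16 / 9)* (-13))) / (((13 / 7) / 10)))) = -0.09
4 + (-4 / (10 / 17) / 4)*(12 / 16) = 109 / 40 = 2.72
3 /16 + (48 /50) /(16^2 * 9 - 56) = 21123 /112400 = 0.19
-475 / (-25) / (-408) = -19 / 408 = -0.05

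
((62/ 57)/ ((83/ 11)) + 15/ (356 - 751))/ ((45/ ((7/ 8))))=0.00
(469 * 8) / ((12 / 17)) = 15946 / 3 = 5315.33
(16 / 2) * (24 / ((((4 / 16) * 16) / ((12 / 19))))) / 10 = 288 / 95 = 3.03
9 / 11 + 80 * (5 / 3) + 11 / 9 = 13402 / 99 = 135.37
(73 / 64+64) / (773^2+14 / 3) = 12507 / 114726464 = 0.00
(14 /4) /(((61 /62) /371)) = 80507 /61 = 1319.79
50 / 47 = 1.06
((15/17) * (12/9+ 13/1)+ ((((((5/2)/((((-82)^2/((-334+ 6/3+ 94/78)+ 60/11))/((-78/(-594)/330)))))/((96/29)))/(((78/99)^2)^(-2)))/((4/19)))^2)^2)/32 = 9974922878404474583689252308116882339762289122916964710129055433442497/25238874631869926387496327744283786131603838548868600828468113067474944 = 0.40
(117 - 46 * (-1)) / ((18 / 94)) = 851.22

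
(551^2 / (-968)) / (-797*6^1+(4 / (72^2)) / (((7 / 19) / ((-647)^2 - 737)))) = 24591681 / 306326504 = 0.08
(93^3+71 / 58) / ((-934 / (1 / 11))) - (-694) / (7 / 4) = 1327626753 / 4171244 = 318.28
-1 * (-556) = 556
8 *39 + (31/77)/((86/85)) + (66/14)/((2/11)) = 338.33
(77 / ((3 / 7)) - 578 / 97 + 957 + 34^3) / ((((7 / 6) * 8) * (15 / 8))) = 4706600 / 2037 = 2310.55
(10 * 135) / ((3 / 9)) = 4050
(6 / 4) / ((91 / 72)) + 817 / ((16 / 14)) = 521293 / 728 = 716.06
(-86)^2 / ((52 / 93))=171957 / 13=13227.46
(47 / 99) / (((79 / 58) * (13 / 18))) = 5452 / 11297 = 0.48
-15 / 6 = -5 / 2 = -2.50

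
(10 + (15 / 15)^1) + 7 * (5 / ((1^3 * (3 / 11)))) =418 / 3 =139.33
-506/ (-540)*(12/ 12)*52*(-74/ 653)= -486772/ 88155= -5.52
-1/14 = -0.07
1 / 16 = 0.06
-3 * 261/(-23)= 783/23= 34.04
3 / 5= 0.60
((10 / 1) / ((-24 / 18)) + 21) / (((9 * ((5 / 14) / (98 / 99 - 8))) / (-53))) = 257474 / 165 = 1560.45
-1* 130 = -130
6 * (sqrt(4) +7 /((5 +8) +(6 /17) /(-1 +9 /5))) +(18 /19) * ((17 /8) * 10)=612261 /17366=35.26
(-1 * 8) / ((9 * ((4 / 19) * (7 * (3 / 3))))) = -38 / 63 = -0.60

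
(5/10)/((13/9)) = 9/26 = 0.35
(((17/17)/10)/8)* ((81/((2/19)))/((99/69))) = 11799/1760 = 6.70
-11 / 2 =-5.50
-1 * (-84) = 84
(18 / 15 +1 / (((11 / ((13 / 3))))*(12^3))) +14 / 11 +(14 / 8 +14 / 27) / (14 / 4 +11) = 1976471 / 751680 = 2.63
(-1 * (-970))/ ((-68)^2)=485/ 2312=0.21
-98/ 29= -3.38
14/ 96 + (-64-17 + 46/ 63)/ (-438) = 72649/ 220752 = 0.33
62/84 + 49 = 2089/42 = 49.74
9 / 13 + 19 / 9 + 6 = 1030 / 117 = 8.80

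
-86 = -86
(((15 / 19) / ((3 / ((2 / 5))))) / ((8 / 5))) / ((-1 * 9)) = -5 / 684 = -0.01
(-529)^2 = 279841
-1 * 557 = -557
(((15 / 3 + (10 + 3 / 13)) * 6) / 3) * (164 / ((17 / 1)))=293.86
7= 7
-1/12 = -0.08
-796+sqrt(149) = -783.79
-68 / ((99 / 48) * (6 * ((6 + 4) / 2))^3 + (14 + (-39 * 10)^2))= -136 / 415603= -0.00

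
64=64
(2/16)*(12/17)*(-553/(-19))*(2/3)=553/323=1.71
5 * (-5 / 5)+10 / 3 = -5 / 3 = -1.67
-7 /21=-1 /3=-0.33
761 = 761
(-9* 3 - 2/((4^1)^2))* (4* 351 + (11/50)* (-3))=-15226239/400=-38065.60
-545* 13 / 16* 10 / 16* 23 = -814775 / 128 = -6365.43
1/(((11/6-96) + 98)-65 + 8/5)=-30/1787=-0.02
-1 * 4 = -4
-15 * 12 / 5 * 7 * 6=-1512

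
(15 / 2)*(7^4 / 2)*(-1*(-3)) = 108045 / 4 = 27011.25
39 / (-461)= -39 / 461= -0.08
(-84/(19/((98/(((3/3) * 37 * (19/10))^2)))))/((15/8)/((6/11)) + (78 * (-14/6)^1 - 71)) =4390400/12498051401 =0.00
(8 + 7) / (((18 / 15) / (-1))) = -25 / 2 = -12.50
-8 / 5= -1.60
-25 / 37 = -0.68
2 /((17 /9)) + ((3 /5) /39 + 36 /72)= 3479 /2210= 1.57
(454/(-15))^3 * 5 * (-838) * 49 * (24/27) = 30739559817344/6075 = 5060009846.48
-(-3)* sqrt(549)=9* sqrt(61)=70.29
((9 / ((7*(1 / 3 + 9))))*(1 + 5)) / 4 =81 / 392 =0.21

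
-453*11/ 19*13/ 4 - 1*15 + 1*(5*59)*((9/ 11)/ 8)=-1399773/ 1672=-837.18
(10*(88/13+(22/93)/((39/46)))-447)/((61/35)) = -47797015/221247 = -216.03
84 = 84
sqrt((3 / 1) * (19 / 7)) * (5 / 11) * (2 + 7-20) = -5 * sqrt(399) / 7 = -14.27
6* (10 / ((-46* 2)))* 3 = -45 / 23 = -1.96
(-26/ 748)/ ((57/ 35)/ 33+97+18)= -455/ 1505996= -0.00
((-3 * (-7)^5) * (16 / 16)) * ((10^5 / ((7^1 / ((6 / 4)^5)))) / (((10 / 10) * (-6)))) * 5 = -9116296875 / 2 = -4558148437.50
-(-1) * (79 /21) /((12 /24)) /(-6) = -79 /63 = -1.25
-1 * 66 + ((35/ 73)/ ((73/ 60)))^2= -1869873906/ 28398241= -65.84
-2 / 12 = -1 / 6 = -0.17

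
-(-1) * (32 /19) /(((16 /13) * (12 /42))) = 91 /19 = 4.79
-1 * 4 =-4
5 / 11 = 0.45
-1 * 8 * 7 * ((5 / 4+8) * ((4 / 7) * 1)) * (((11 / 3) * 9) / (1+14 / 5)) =-48840 / 19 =-2570.53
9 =9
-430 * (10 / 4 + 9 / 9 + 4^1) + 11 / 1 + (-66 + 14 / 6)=-9833 / 3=-3277.67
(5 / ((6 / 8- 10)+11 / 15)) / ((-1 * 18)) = 50 / 1533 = 0.03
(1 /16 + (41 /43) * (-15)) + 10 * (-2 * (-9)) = 114043 /688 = 165.76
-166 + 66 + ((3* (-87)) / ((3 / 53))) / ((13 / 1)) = -5911 / 13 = -454.69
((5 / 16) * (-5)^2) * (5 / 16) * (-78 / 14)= -24375 / 1792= -13.60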